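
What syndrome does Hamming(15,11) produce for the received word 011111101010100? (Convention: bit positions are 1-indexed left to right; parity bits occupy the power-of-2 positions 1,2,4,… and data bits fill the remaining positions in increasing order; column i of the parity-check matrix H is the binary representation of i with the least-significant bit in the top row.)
Syndrome s = H · r^T (mod 2), r = 011111101010100:
  s[0] = (101010101010101)·(011111101010100) mod 2 = 0+0+1+0+1+0+1+0+1+0+1+0+1+0+0 mod 2 = 0
  s[1] = (011001100110011)·(011111101010100) mod 2 = 0+1+1+0+0+1+1+0+0+0+1+0+0+0+0 mod 2 = 1
  s[2] = (000111100001111)·(011111101010100) mod 2 = 0+0+0+1+1+1+1+0+0+0+0+0+1+0+0 mod 2 = 1
  s[3] = (000000011111111)·(011111101010100) mod 2 = 0+0+0+0+0+0+0+0+1+0+1+0+1+0+0 mod 2 = 1
Syndrome = 0111
Non-zero syndrome: error at position 14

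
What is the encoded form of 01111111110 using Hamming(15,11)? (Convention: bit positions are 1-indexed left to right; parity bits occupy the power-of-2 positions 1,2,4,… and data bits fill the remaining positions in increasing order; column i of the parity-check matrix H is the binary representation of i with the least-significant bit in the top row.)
Codeword c = d · G (mod 2), d = 01111111110:
  c[0] = d·G[:,0] = (01111111110)·(11011010101) mod 2 = 0+1+0+1+1+0+1+0+1+0+0 mod 2 = 1
  c[1] = d·G[:,1] = (01111111110)·(10110110011) mod 2 = 0+0+1+1+0+1+1+0+0+1+0 mod 2 = 1
  c[2] = d·G[:,2] = (01111111110)·(10000000000) mod 2 = 0+0+0+0+0+0+0+0+0+0+0 mod 2 = 0
  c[3] = d·G[:,3] = (01111111110)·(01110001111) mod 2 = 0+1+1+1+0+0+0+1+1+1+0 mod 2 = 0
  c[4] = d·G[:,4] = (01111111110)·(01000000000) mod 2 = 0+1+0+0+0+0+0+0+0+0+0 mod 2 = 1
  c[5] = d·G[:,5] = (01111111110)·(00100000000) mod 2 = 0+0+1+0+0+0+0+0+0+0+0 mod 2 = 1
  c[6] = d·G[:,6] = (01111111110)·(00010000000) mod 2 = 0+0+0+1+0+0+0+0+0+0+0 mod 2 = 1
  c[7] = d·G[:,7] = (01111111110)·(00001111111) mod 2 = 0+0+0+0+1+1+1+1+1+1+0 mod 2 = 0
  c[8] = d·G[:,8] = (01111111110)·(00001000000) mod 2 = 0+0+0+0+1+0+0+0+0+0+0 mod 2 = 1
  c[9] = d·G[:,9] = (01111111110)·(00000100000) mod 2 = 0+0+0+0+0+1+0+0+0+0+0 mod 2 = 1
  c[10] = d·G[:,10] = (01111111110)·(00000010000) mod 2 = 0+0+0+0+0+0+1+0+0+0+0 mod 2 = 1
  c[11] = d·G[:,11] = (01111111110)·(00000001000) mod 2 = 0+0+0+0+0+0+0+1+0+0+0 mod 2 = 1
  c[12] = d·G[:,12] = (01111111110)·(00000000100) mod 2 = 0+0+0+0+0+0+0+0+1+0+0 mod 2 = 1
  c[13] = d·G[:,13] = (01111111110)·(00000000010) mod 2 = 0+0+0+0+0+0+0+0+0+1+0 mod 2 = 1
  c[14] = d·G[:,14] = (01111111110)·(00000000001) mod 2 = 0+0+0+0+0+0+0+0+0+0+0 mod 2 = 0
Codeword = 110011101111110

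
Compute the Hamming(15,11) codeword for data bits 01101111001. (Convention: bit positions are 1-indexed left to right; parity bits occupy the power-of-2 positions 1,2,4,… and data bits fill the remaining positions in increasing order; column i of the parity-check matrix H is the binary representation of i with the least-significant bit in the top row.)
Codeword c = d · G (mod 2), d = 01101111001:
  c[0] = d·G[:,0] = (01101111001)·(11011010101) mod 2 = 0+1+0+0+1+0+1+0+0+0+1 mod 2 = 0
  c[1] = d·G[:,1] = (01101111001)·(10110110011) mod 2 = 0+0+1+0+0+1+1+0+0+0+1 mod 2 = 0
  c[2] = d·G[:,2] = (01101111001)·(10000000000) mod 2 = 0+0+0+0+0+0+0+0+0+0+0 mod 2 = 0
  c[3] = d·G[:,3] = (01101111001)·(01110001111) mod 2 = 0+1+1+0+0+0+0+1+0+0+1 mod 2 = 0
  c[4] = d·G[:,4] = (01101111001)·(01000000000) mod 2 = 0+1+0+0+0+0+0+0+0+0+0 mod 2 = 1
  c[5] = d·G[:,5] = (01101111001)·(00100000000) mod 2 = 0+0+1+0+0+0+0+0+0+0+0 mod 2 = 1
  c[6] = d·G[:,6] = (01101111001)·(00010000000) mod 2 = 0+0+0+0+0+0+0+0+0+0+0 mod 2 = 0
  c[7] = d·G[:,7] = (01101111001)·(00001111111) mod 2 = 0+0+0+0+1+1+1+1+0+0+1 mod 2 = 1
  c[8] = d·G[:,8] = (01101111001)·(00001000000) mod 2 = 0+0+0+0+1+0+0+0+0+0+0 mod 2 = 1
  c[9] = d·G[:,9] = (01101111001)·(00000100000) mod 2 = 0+0+0+0+0+1+0+0+0+0+0 mod 2 = 1
  c[10] = d·G[:,10] = (01101111001)·(00000010000) mod 2 = 0+0+0+0+0+0+1+0+0+0+0 mod 2 = 1
  c[11] = d·G[:,11] = (01101111001)·(00000001000) mod 2 = 0+0+0+0+0+0+0+1+0+0+0 mod 2 = 1
  c[12] = d·G[:,12] = (01101111001)·(00000000100) mod 2 = 0+0+0+0+0+0+0+0+0+0+0 mod 2 = 0
  c[13] = d·G[:,13] = (01101111001)·(00000000010) mod 2 = 0+0+0+0+0+0+0+0+0+0+0 mod 2 = 0
  c[14] = d·G[:,14] = (01101111001)·(00000000001) mod 2 = 0+0+0+0+0+0+0+0+0+0+1 mod 2 = 1
Codeword = 000011011111001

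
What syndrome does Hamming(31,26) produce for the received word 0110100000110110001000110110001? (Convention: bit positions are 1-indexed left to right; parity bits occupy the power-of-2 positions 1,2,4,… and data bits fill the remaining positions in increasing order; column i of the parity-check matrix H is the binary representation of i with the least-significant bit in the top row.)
Syndrome s = H · r^T (mod 2), r = 0110100000110110001000110110001:
  s[0] = (1010101010101010101010101010101)·(0110100000110110001000110110001) mod 2 = 0+0+1+0+1+0+0+0+0+0+1+0+0+0+1+0+0+0+1+0+0+0+1+0+0+0+1+0+0+0+1 mod 2 = 0
  s[1] = (0110011001100110011001100110011)·(0110100000110110001000110110001) mod 2 = 0+1+1+0+0+0+0+0+0+0+1+0+0+1+1+0+0+0+1+0+0+0+1+0+0+1+1+0+0+0+1 mod 2 = 0
  s[2] = (0001111000011110000111100001111)·(0110100000110110001000110110001) mod 2 = 0+0+0+0+1+0+0+0+0+0+0+1+0+1+1+0+0+0+0+0+0+0+1+0+0+0+0+0+0+0+1 mod 2 = 0
  s[3] = (0000000111111110000000011111111)·(0110100000110110001000110110001) mod 2 = 0+0+0+0+0+0+0+0+0+0+1+1+0+1+1+0+0+0+0+0+0+0+0+1+0+1+1+0+0+0+1 mod 2 = 0
  s[4] = (0000000000000001111111111111111)·(0110100000110110001000110110001) mod 2 = 0+0+0+0+0+0+0+0+0+0+0+0+0+0+0+0+0+0+1+0+0+0+1+1+0+1+1+0+0+0+1 mod 2 = 0
Syndrome = 00000
s = 0: no error detected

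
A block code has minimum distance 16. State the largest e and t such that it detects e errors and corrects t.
(a) Detection requires d_min ≥ e+1, so e ≤ d_min − 1 = 15.
(b) Correction requires d_min ≥ 2t+1, so t ≤ ⌊(d_min − 1)/2⌋ = ⌊15/2⌋ = 7.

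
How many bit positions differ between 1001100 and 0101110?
XOR = 1100010, count of 1s = 3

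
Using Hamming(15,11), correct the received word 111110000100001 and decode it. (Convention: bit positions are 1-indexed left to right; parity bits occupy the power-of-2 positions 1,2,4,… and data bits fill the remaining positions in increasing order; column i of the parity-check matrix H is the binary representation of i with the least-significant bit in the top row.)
Syndrome s = H · r^T (mod 2), r = 111110000100001:
  s[0] = (101010101010101)·(111110000100001) mod 2 = 1+0+1+0+1+0+0+0+0+0+0+0+0+0+1 mod 2 = 0
  s[1] = (011001100110011)·(111110000100001) mod 2 = 0+1+1+0+0+0+0+0+0+1+0+0+0+0+1 mod 2 = 0
  s[2] = (000111100001111)·(111110000100001) mod 2 = 0+0+0+1+1+0+0+0+0+0+0+0+0+0+1 mod 2 = 1
  s[3] = (000000011111111)·(111110000100001) mod 2 = 0+0+0+0+0+0+0+0+0+1+0+0+0+0+1 mod 2 = 0
Syndrome = 0010
Column 4 of H equals this syndrome → error at bit 4 (1-indexed).
Flip bit 4: 111110000100001 → 111010000100001
Extract data bits at positions {3,5,6,7,9,10,11,12,13,14,15}: 11000100001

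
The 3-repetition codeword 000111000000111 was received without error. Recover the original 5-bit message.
Split into 3-bit blocks: 000 111 000 000 111
Data = 01001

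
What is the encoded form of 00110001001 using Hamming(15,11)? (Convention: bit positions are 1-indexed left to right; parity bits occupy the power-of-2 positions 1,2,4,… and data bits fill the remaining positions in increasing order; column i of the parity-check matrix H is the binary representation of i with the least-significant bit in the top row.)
Codeword c = d · G (mod 2), d = 00110001001:
  c[0] = d·G[:,0] = (00110001001)·(11011010101) mod 2 = 0+0+0+1+0+0+0+0+0+0+1 mod 2 = 0
  c[1] = d·G[:,1] = (00110001001)·(10110110011) mod 2 = 0+0+1+1+0+0+0+0+0+0+1 mod 2 = 1
  c[2] = d·G[:,2] = (00110001001)·(10000000000) mod 2 = 0+0+0+0+0+0+0+0+0+0+0 mod 2 = 0
  c[3] = d·G[:,3] = (00110001001)·(01110001111) mod 2 = 0+0+1+1+0+0+0+1+0+0+1 mod 2 = 0
  c[4] = d·G[:,4] = (00110001001)·(01000000000) mod 2 = 0+0+0+0+0+0+0+0+0+0+0 mod 2 = 0
  c[5] = d·G[:,5] = (00110001001)·(00100000000) mod 2 = 0+0+1+0+0+0+0+0+0+0+0 mod 2 = 1
  c[6] = d·G[:,6] = (00110001001)·(00010000000) mod 2 = 0+0+0+1+0+0+0+0+0+0+0 mod 2 = 1
  c[7] = d·G[:,7] = (00110001001)·(00001111111) mod 2 = 0+0+0+0+0+0+0+1+0+0+1 mod 2 = 0
  c[8] = d·G[:,8] = (00110001001)·(00001000000) mod 2 = 0+0+0+0+0+0+0+0+0+0+0 mod 2 = 0
  c[9] = d·G[:,9] = (00110001001)·(00000100000) mod 2 = 0+0+0+0+0+0+0+0+0+0+0 mod 2 = 0
  c[10] = d·G[:,10] = (00110001001)·(00000010000) mod 2 = 0+0+0+0+0+0+0+0+0+0+0 mod 2 = 0
  c[11] = d·G[:,11] = (00110001001)·(00000001000) mod 2 = 0+0+0+0+0+0+0+1+0+0+0 mod 2 = 1
  c[12] = d·G[:,12] = (00110001001)·(00000000100) mod 2 = 0+0+0+0+0+0+0+0+0+0+0 mod 2 = 0
  c[13] = d·G[:,13] = (00110001001)·(00000000010) mod 2 = 0+0+0+0+0+0+0+0+0+0+0 mod 2 = 0
  c[14] = d·G[:,14] = (00110001001)·(00000000001) mod 2 = 0+0+0+0+0+0+0+0+0+0+1 mod 2 = 1
Codeword = 010001100001001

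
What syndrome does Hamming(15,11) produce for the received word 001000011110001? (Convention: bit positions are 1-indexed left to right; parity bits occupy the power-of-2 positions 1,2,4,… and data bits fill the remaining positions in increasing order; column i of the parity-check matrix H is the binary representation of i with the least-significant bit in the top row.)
Syndrome s = H · r^T (mod 2), r = 001000011110001:
  s[0] = (101010101010101)·(001000011110001) mod 2 = 0+0+1+0+0+0+0+0+1+0+1+0+0+0+1 mod 2 = 0
  s[1] = (011001100110011)·(001000011110001) mod 2 = 0+0+1+0+0+0+0+0+0+1+1+0+0+0+1 mod 2 = 0
  s[2] = (000111100001111)·(001000011110001) mod 2 = 0+0+0+0+0+0+0+0+0+0+0+0+0+0+1 mod 2 = 1
  s[3] = (000000011111111)·(001000011110001) mod 2 = 0+0+0+0+0+0+0+1+1+1+1+0+0+0+1 mod 2 = 1
Syndrome = 0011
Non-zero syndrome: error at position 12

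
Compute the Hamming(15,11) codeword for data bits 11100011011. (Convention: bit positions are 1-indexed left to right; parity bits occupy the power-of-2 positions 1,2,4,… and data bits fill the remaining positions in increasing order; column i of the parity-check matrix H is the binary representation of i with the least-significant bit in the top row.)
Codeword c = d · G (mod 2), d = 11100011011:
  c[0] = d·G[:,0] = (11100011011)·(11011010101) mod 2 = 1+1+0+0+0+0+1+0+0+0+1 mod 2 = 0
  c[1] = d·G[:,1] = (11100011011)·(10110110011) mod 2 = 1+0+1+0+0+0+1+0+0+1+1 mod 2 = 1
  c[2] = d·G[:,2] = (11100011011)·(10000000000) mod 2 = 1+0+0+0+0+0+0+0+0+0+0 mod 2 = 1
  c[3] = d·G[:,3] = (11100011011)·(01110001111) mod 2 = 0+1+1+0+0+0+0+1+0+1+1 mod 2 = 1
  c[4] = d·G[:,4] = (11100011011)·(01000000000) mod 2 = 0+1+0+0+0+0+0+0+0+0+0 mod 2 = 1
  c[5] = d·G[:,5] = (11100011011)·(00100000000) mod 2 = 0+0+1+0+0+0+0+0+0+0+0 mod 2 = 1
  c[6] = d·G[:,6] = (11100011011)·(00010000000) mod 2 = 0+0+0+0+0+0+0+0+0+0+0 mod 2 = 0
  c[7] = d·G[:,7] = (11100011011)·(00001111111) mod 2 = 0+0+0+0+0+0+1+1+0+1+1 mod 2 = 0
  c[8] = d·G[:,8] = (11100011011)·(00001000000) mod 2 = 0+0+0+0+0+0+0+0+0+0+0 mod 2 = 0
  c[9] = d·G[:,9] = (11100011011)·(00000100000) mod 2 = 0+0+0+0+0+0+0+0+0+0+0 mod 2 = 0
  c[10] = d·G[:,10] = (11100011011)·(00000010000) mod 2 = 0+0+0+0+0+0+1+0+0+0+0 mod 2 = 1
  c[11] = d·G[:,11] = (11100011011)·(00000001000) mod 2 = 0+0+0+0+0+0+0+1+0+0+0 mod 2 = 1
  c[12] = d·G[:,12] = (11100011011)·(00000000100) mod 2 = 0+0+0+0+0+0+0+0+0+0+0 mod 2 = 0
  c[13] = d·G[:,13] = (11100011011)·(00000000010) mod 2 = 0+0+0+0+0+0+0+0+0+1+0 mod 2 = 1
  c[14] = d·G[:,14] = (11100011011)·(00000000001) mod 2 = 0+0+0+0+0+0+0+0+0+0+1 mod 2 = 1
Codeword = 011111000011011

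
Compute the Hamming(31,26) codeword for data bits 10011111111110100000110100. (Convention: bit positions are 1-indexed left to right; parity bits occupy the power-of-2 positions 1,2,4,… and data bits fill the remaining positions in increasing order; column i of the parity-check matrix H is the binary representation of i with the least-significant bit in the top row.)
Codeword c = d · G (mod 2), d = 10011111111110100000110100:
  c[0] = d·G[:,0] = (10011111111110100000110100)·(11011010101101010101010101) mod 2 = 1+0+0+1+1+0+1+0+1+0+1+1+0+0+0+0+0+0+0+0+0+1+0+1+0+0 mod 2 = 1
  c[1] = d·G[:,1] = (10011111111110100000110100)·(10110110011011001100110011) mod 2 = 1+0+0+1+0+1+1+0+0+1+1+0+1+0+0+0+0+0+0+0+1+1+0+0+0+0 mod 2 = 1
  c[2] = d·G[:,2] = (10011111111110100000110100)·(10000000000000000000000000) mod 2 = 1+0+0+0+0+0+0+0+0+0+0+0+0+0+0+0+0+0+0+0+0+0+0+0+0+0 mod 2 = 1
  c[3] = d·G[:,3] = (10011111111110100000110100)·(01110001111000111100001111) mod 2 = 0+0+0+1+0+0+0+1+1+1+1+0+0+0+1+0+0+0+0+0+0+0+0+1+0+0 mod 2 = 1
  c[4] = d·G[:,4] = (10011111111110100000110100)·(01000000000000000000000000) mod 2 = 0+0+0+0+0+0+0+0+0+0+0+0+0+0+0+0+0+0+0+0+0+0+0+0+0+0 mod 2 = 0
  c[5] = d·G[:,5] = (10011111111110100000110100)·(00100000000000000000000000) mod 2 = 0+0+0+0+0+0+0+0+0+0+0+0+0+0+0+0+0+0+0+0+0+0+0+0+0+0 mod 2 = 0
  c[6] = d·G[:,6] = (10011111111110100000110100)·(00010000000000000000000000) mod 2 = 0+0+0+1+0+0+0+0+0+0+0+0+0+0+0+0+0+0+0+0+0+0+0+0+0+0 mod 2 = 1
  c[7] = d·G[:,7] = (10011111111110100000110100)·(00001111111000000011111111) mod 2 = 0+0+0+0+1+1+1+1+1+1+1+0+0+0+0+0+0+0+0+0+1+1+0+1+0+0 mod 2 = 0
  c[8] = d·G[:,8] = (10011111111110100000110100)·(00001000000000000000000000) mod 2 = 0+0+0+0+1+0+0+0+0+0+0+0+0+0+0+0+0+0+0+0+0+0+0+0+0+0 mod 2 = 1
  c[9] = d·G[:,9] = (10011111111110100000110100)·(00000100000000000000000000) mod 2 = 0+0+0+0+0+1+0+0+0+0+0+0+0+0+0+0+0+0+0+0+0+0+0+0+0+0 mod 2 = 1
  c[10] = d·G[:,10] = (10011111111110100000110100)·(00000010000000000000000000) mod 2 = 0+0+0+0+0+0+1+0+0+0+0+0+0+0+0+0+0+0+0+0+0+0+0+0+0+0 mod 2 = 1
  c[11] = d·G[:,11] = (10011111111110100000110100)·(00000001000000000000000000) mod 2 = 0+0+0+0+0+0+0+1+0+0+0+0+0+0+0+0+0+0+0+0+0+0+0+0+0+0 mod 2 = 1
  c[12] = d·G[:,12] = (10011111111110100000110100)·(00000000100000000000000000) mod 2 = 0+0+0+0+0+0+0+0+1+0+0+0+0+0+0+0+0+0+0+0+0+0+0+0+0+0 mod 2 = 1
  c[13] = d·G[:,13] = (10011111111110100000110100)·(00000000010000000000000000) mod 2 = 0+0+0+0+0+0+0+0+0+1+0+0+0+0+0+0+0+0+0+0+0+0+0+0+0+0 mod 2 = 1
  c[14] = d·G[:,14] = (10011111111110100000110100)·(00000000001000000000000000) mod 2 = 0+0+0+0+0+0+0+0+0+0+1+0+0+0+0+0+0+0+0+0+0+0+0+0+0+0 mod 2 = 1
  c[15] = d·G[:,15] = (10011111111110100000110100)·(00000000000111111111111111) mod 2 = 0+0+0+0+0+0+0+0+0+0+0+1+1+0+1+0+0+0+0+0+1+1+0+1+0+0 mod 2 = 0
  c[16] = d·G[:,16] = (10011111111110100000110100)·(00000000000100000000000000) mod 2 = 0+0+0+0+0+0+0+0+0+0+0+1+0+0+0+0+0+0+0+0+0+0+0+0+0+0 mod 2 = 1
  c[17] = d·G[:,17] = (10011111111110100000110100)·(00000000000010000000000000) mod 2 = 0+0+0+0+0+0+0+0+0+0+0+0+1+0+0+0+0+0+0+0+0+0+0+0+0+0 mod 2 = 1
  c[18] = d·G[:,18] = (10011111111110100000110100)·(00000000000001000000000000) mod 2 = 0+0+0+0+0+0+0+0+0+0+0+0+0+0+0+0+0+0+0+0+0+0+0+0+0+0 mod 2 = 0
  c[19] = d·G[:,19] = (10011111111110100000110100)·(00000000000000100000000000) mod 2 = 0+0+0+0+0+0+0+0+0+0+0+0+0+0+1+0+0+0+0+0+0+0+0+0+0+0 mod 2 = 1
  c[20] = d·G[:,20] = (10011111111110100000110100)·(00000000000000010000000000) mod 2 = 0+0+0+0+0+0+0+0+0+0+0+0+0+0+0+0+0+0+0+0+0+0+0+0+0+0 mod 2 = 0
  c[21] = d·G[:,21] = (10011111111110100000110100)·(00000000000000001000000000) mod 2 = 0+0+0+0+0+0+0+0+0+0+0+0+0+0+0+0+0+0+0+0+0+0+0+0+0+0 mod 2 = 0
  c[22] = d·G[:,22] = (10011111111110100000110100)·(00000000000000000100000000) mod 2 = 0+0+0+0+0+0+0+0+0+0+0+0+0+0+0+0+0+0+0+0+0+0+0+0+0+0 mod 2 = 0
  c[23] = d·G[:,23] = (10011111111110100000110100)·(00000000000000000010000000) mod 2 = 0+0+0+0+0+0+0+0+0+0+0+0+0+0+0+0+0+0+0+0+0+0+0+0+0+0 mod 2 = 0
  c[24] = d·G[:,24] = (10011111111110100000110100)·(00000000000000000001000000) mod 2 = 0+0+0+0+0+0+0+0+0+0+0+0+0+0+0+0+0+0+0+0+0+0+0+0+0+0 mod 2 = 0
  c[25] = d·G[:,25] = (10011111111110100000110100)·(00000000000000000000100000) mod 2 = 0+0+0+0+0+0+0+0+0+0+0+0+0+0+0+0+0+0+0+0+1+0+0+0+0+0 mod 2 = 1
  c[26] = d·G[:,26] = (10011111111110100000110100)·(00000000000000000000010000) mod 2 = 0+0+0+0+0+0+0+0+0+0+0+0+0+0+0+0+0+0+0+0+0+1+0+0+0+0 mod 2 = 1
  c[27] = d·G[:,27] = (10011111111110100000110100)·(00000000000000000000001000) mod 2 = 0+0+0+0+0+0+0+0+0+0+0+0+0+0+0+0+0+0+0+0+0+0+0+0+0+0 mod 2 = 0
  c[28] = d·G[:,28] = (10011111111110100000110100)·(00000000000000000000000100) mod 2 = 0+0+0+0+0+0+0+0+0+0+0+0+0+0+0+0+0+0+0+0+0+0+0+1+0+0 mod 2 = 1
  c[29] = d·G[:,29] = (10011111111110100000110100)·(00000000000000000000000010) mod 2 = 0+0+0+0+0+0+0+0+0+0+0+0+0+0+0+0+0+0+0+0+0+0+0+0+0+0 mod 2 = 0
  c[30] = d·G[:,30] = (10011111111110100000110100)·(00000000000000000000000001) mod 2 = 0+0+0+0+0+0+0+0+0+0+0+0+0+0+0+0+0+0+0+0+0+0+0+0+0+0 mod 2 = 0
Codeword = 1111001011111110110100000110100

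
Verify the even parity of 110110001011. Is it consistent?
Sum of all bits: 1+1+0+1+1+0+0+0+1+0+1+1 = 7; 7 mod 2 = 1. Result is 1 → parity error detected.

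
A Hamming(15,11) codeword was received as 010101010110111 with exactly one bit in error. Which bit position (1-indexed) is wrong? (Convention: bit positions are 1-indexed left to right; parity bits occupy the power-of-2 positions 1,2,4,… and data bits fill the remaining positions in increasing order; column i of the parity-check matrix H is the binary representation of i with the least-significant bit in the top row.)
Syndrome s = H · r^T (mod 2), r = 010101010110111:
  s[0] = (101010101010101)·(010101010110111) mod 2 = 0+0+0+0+0+0+0+0+0+0+1+0+1+0+1 mod 2 = 1
  s[1] = (011001100110011)·(010101010110111) mod 2 = 0+1+0+0+0+1+0+0+0+1+1+0+0+1+1 mod 2 = 0
  s[2] = (000111100001111)·(010101010110111) mod 2 = 0+0+0+1+0+1+0+0+0+0+0+0+1+1+1 mod 2 = 1
  s[3] = (000000011111111)·(010101010110111) mod 2 = 0+0+0+0+0+0+0+1+0+1+1+0+1+1+1 mod 2 = 0
Syndrome = 1010
Column i of H is the binary representation of i, so the syndrome is the binary index of the flipped bit.
Read s = 1010 with s[0] as LSB: 1·2^0 + 0·2^1 + 1·2^2 + 0·2^3 = 5.
Error is at bit position 5.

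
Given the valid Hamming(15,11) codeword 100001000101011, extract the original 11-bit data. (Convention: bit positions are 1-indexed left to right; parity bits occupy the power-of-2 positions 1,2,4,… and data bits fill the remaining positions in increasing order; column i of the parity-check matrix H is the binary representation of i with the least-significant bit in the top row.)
Parity bits occupy power-of-2 positions; data bits are at positions {3,5,6,7,9,10,11,12,13,14,15} (1-indexed).
Extract: c[3]=0 c[5]=0 c[6]=1 c[7]=0 c[9]=0 c[10]=1 c[11]=0 c[12]=1 c[13]=0 c[14]=1 c[15]=1
Data = 00100101011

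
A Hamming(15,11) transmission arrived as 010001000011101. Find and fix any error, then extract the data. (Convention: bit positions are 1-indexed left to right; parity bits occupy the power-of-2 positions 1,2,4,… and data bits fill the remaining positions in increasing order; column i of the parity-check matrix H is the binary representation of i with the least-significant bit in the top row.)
Syndrome s = H · r^T (mod 2), r = 010001000011101:
  s[0] = (101010101010101)·(010001000011101) mod 2 = 0+0+0+0+0+0+0+0+0+0+1+0+1+0+1 mod 2 = 1
  s[1] = (011001100110011)·(010001000011101) mod 2 = 0+1+0+0+0+1+0+0+0+0+1+0+0+0+1 mod 2 = 0
  s[2] = (000111100001111)·(010001000011101) mod 2 = 0+0+0+0+0+1+0+0+0+0+0+1+1+0+1 mod 2 = 0
  s[3] = (000000011111111)·(010001000011101) mod 2 = 0+0+0+0+0+0+0+0+0+0+1+1+1+0+1 mod 2 = 0
Syndrome = 1000
Column 1 of H equals this syndrome → error at bit 1 (1-indexed).
Flip bit 1: 010001000011101 → 110001000011101
Extract data bits at positions {3,5,6,7,9,10,11,12,13,14,15}: 00100011101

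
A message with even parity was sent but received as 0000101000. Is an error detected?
Sum of received bits: 0+0+0+0+1+0+1+0+0+0 = 2; 2 mod 2 = 0. Result is 0 → no error detected.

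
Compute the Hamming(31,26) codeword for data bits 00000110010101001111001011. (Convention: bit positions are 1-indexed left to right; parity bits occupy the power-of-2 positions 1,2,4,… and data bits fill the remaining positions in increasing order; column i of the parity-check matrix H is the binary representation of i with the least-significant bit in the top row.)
Codeword c = d · G (mod 2), d = 00000110010101001111001011:
  c[0] = d·G[:,0] = (00000110010101001111001011)·(11011010101101010101010101) mod 2 = 0+0+0+0+0+0+1+0+0+0+0+1+0+1+0+0+0+1+0+1+0+0+0+0+0+1 mod 2 = 0
  c[1] = d·G[:,1] = (00000110010101001111001011)·(10110110011011001100110011) mod 2 = 0+0+0+0+0+1+1+0+0+1+0+0+0+1+0+0+1+1+0+0+0+0+0+0+1+1 mod 2 = 0
  c[2] = d·G[:,2] = (00000110010101001111001011)·(10000000000000000000000000) mod 2 = 0+0+0+0+0+0+0+0+0+0+0+0+0+0+0+0+0+0+0+0+0+0+0+0+0+0 mod 2 = 0
  c[3] = d·G[:,3] = (00000110010101001111001011)·(01110001111000111100001111) mod 2 = 0+0+0+0+0+0+0+0+0+1+0+0+0+0+0+0+1+1+0+0+0+0+1+0+1+1 mod 2 = 0
  c[4] = d·G[:,4] = (00000110010101001111001011)·(01000000000000000000000000) mod 2 = 0+0+0+0+0+0+0+0+0+0+0+0+0+0+0+0+0+0+0+0+0+0+0+0+0+0 mod 2 = 0
  c[5] = d·G[:,5] = (00000110010101001111001011)·(00100000000000000000000000) mod 2 = 0+0+0+0+0+0+0+0+0+0+0+0+0+0+0+0+0+0+0+0+0+0+0+0+0+0 mod 2 = 0
  c[6] = d·G[:,6] = (00000110010101001111001011)·(00010000000000000000000000) mod 2 = 0+0+0+0+0+0+0+0+0+0+0+0+0+0+0+0+0+0+0+0+0+0+0+0+0+0 mod 2 = 0
  c[7] = d·G[:,7] = (00000110010101001111001011)·(00001111111000000011111111) mod 2 = 0+0+0+0+0+1+1+0+0+1+0+0+0+0+0+0+0+0+1+1+0+0+1+0+1+1 mod 2 = 0
  c[8] = d·G[:,8] = (00000110010101001111001011)·(00001000000000000000000000) mod 2 = 0+0+0+0+0+0+0+0+0+0+0+0+0+0+0+0+0+0+0+0+0+0+0+0+0+0 mod 2 = 0
  c[9] = d·G[:,9] = (00000110010101001111001011)·(00000100000000000000000000) mod 2 = 0+0+0+0+0+1+0+0+0+0+0+0+0+0+0+0+0+0+0+0+0+0+0+0+0+0 mod 2 = 1
  c[10] = d·G[:,10] = (00000110010101001111001011)·(00000010000000000000000000) mod 2 = 0+0+0+0+0+0+1+0+0+0+0+0+0+0+0+0+0+0+0+0+0+0+0+0+0+0 mod 2 = 1
  c[11] = d·G[:,11] = (00000110010101001111001011)·(00000001000000000000000000) mod 2 = 0+0+0+0+0+0+0+0+0+0+0+0+0+0+0+0+0+0+0+0+0+0+0+0+0+0 mod 2 = 0
  c[12] = d·G[:,12] = (00000110010101001111001011)·(00000000100000000000000000) mod 2 = 0+0+0+0+0+0+0+0+0+0+0+0+0+0+0+0+0+0+0+0+0+0+0+0+0+0 mod 2 = 0
  c[13] = d·G[:,13] = (00000110010101001111001011)·(00000000010000000000000000) mod 2 = 0+0+0+0+0+0+0+0+0+1+0+0+0+0+0+0+0+0+0+0+0+0+0+0+0+0 mod 2 = 1
  c[14] = d·G[:,14] = (00000110010101001111001011)·(00000000001000000000000000) mod 2 = 0+0+0+0+0+0+0+0+0+0+0+0+0+0+0+0+0+0+0+0+0+0+0+0+0+0 mod 2 = 0
  c[15] = d·G[:,15] = (00000110010101001111001011)·(00000000000111111111111111) mod 2 = 0+0+0+0+0+0+0+0+0+0+0+1+0+1+0+0+1+1+1+1+0+0+1+0+1+1 mod 2 = 1
  c[16] = d·G[:,16] = (00000110010101001111001011)·(00000000000100000000000000) mod 2 = 0+0+0+0+0+0+0+0+0+0+0+1+0+0+0+0+0+0+0+0+0+0+0+0+0+0 mod 2 = 1
  c[17] = d·G[:,17] = (00000110010101001111001011)·(00000000000010000000000000) mod 2 = 0+0+0+0+0+0+0+0+0+0+0+0+0+0+0+0+0+0+0+0+0+0+0+0+0+0 mod 2 = 0
  c[18] = d·G[:,18] = (00000110010101001111001011)·(00000000000001000000000000) mod 2 = 0+0+0+0+0+0+0+0+0+0+0+0+0+1+0+0+0+0+0+0+0+0+0+0+0+0 mod 2 = 1
  c[19] = d·G[:,19] = (00000110010101001111001011)·(00000000000000100000000000) mod 2 = 0+0+0+0+0+0+0+0+0+0+0+0+0+0+0+0+0+0+0+0+0+0+0+0+0+0 mod 2 = 0
  c[20] = d·G[:,20] = (00000110010101001111001011)·(00000000000000010000000000) mod 2 = 0+0+0+0+0+0+0+0+0+0+0+0+0+0+0+0+0+0+0+0+0+0+0+0+0+0 mod 2 = 0
  c[21] = d·G[:,21] = (00000110010101001111001011)·(00000000000000001000000000) mod 2 = 0+0+0+0+0+0+0+0+0+0+0+0+0+0+0+0+1+0+0+0+0+0+0+0+0+0 mod 2 = 1
  c[22] = d·G[:,22] = (00000110010101001111001011)·(00000000000000000100000000) mod 2 = 0+0+0+0+0+0+0+0+0+0+0+0+0+0+0+0+0+1+0+0+0+0+0+0+0+0 mod 2 = 1
  c[23] = d·G[:,23] = (00000110010101001111001011)·(00000000000000000010000000) mod 2 = 0+0+0+0+0+0+0+0+0+0+0+0+0+0+0+0+0+0+1+0+0+0+0+0+0+0 mod 2 = 1
  c[24] = d·G[:,24] = (00000110010101001111001011)·(00000000000000000001000000) mod 2 = 0+0+0+0+0+0+0+0+0+0+0+0+0+0+0+0+0+0+0+1+0+0+0+0+0+0 mod 2 = 1
  c[25] = d·G[:,25] = (00000110010101001111001011)·(00000000000000000000100000) mod 2 = 0+0+0+0+0+0+0+0+0+0+0+0+0+0+0+0+0+0+0+0+0+0+0+0+0+0 mod 2 = 0
  c[26] = d·G[:,26] = (00000110010101001111001011)·(00000000000000000000010000) mod 2 = 0+0+0+0+0+0+0+0+0+0+0+0+0+0+0+0+0+0+0+0+0+0+0+0+0+0 mod 2 = 0
  c[27] = d·G[:,27] = (00000110010101001111001011)·(00000000000000000000001000) mod 2 = 0+0+0+0+0+0+0+0+0+0+0+0+0+0+0+0+0+0+0+0+0+0+1+0+0+0 mod 2 = 1
  c[28] = d·G[:,28] = (00000110010101001111001011)·(00000000000000000000000100) mod 2 = 0+0+0+0+0+0+0+0+0+0+0+0+0+0+0+0+0+0+0+0+0+0+0+0+0+0 mod 2 = 0
  c[29] = d·G[:,29] = (00000110010101001111001011)·(00000000000000000000000010) mod 2 = 0+0+0+0+0+0+0+0+0+0+0+0+0+0+0+0+0+0+0+0+0+0+0+0+1+0 mod 2 = 1
  c[30] = d·G[:,30] = (00000110010101001111001011)·(00000000000000000000000001) mod 2 = 0+0+0+0+0+0+0+0+0+0+0+0+0+0+0+0+0+0+0+0+0+0+0+0+0+1 mod 2 = 1
Codeword = 0000000001100101101001111001011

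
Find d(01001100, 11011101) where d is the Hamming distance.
XOR = 10010001, count of 1s = 3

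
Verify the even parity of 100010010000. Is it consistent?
Sum of all bits: 1+0+0+0+1+0+0+1+0+0+0+0 = 3; 3 mod 2 = 1. Result is 1 → parity error detected.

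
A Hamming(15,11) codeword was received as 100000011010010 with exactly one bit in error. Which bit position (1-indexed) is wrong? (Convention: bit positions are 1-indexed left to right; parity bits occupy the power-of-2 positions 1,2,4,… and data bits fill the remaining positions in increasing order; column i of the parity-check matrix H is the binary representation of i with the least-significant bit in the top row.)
Syndrome s = H · r^T (mod 2), r = 100000011010010:
  s[0] = (101010101010101)·(100000011010010) mod 2 = 1+0+0+0+0+0+0+0+1+0+1+0+0+0+0 mod 2 = 1
  s[1] = (011001100110011)·(100000011010010) mod 2 = 0+0+0+0+0+0+0+0+0+0+1+0+0+1+0 mod 2 = 0
  s[2] = (000111100001111)·(100000011010010) mod 2 = 0+0+0+0+0+0+0+0+0+0+0+0+0+1+0 mod 2 = 1
  s[3] = (000000011111111)·(100000011010010) mod 2 = 0+0+0+0+0+0+0+1+1+0+1+0+0+1+0 mod 2 = 0
Syndrome = 1010
Column i of H is the binary representation of i, so the syndrome is the binary index of the flipped bit.
Read s = 1010 with s[0] as LSB: 1·2^0 + 0·2^1 + 1·2^2 + 0·2^3 = 5.
Error is at bit position 5.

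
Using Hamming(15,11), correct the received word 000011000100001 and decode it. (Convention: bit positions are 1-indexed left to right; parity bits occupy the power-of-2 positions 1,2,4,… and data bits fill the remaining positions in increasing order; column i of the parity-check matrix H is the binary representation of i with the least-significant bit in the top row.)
Syndrome s = H · r^T (mod 2), r = 000011000100001:
  s[0] = (101010101010101)·(000011000100001) mod 2 = 0+0+0+0+1+0+0+0+0+0+0+0+0+0+1 mod 2 = 0
  s[1] = (011001100110011)·(000011000100001) mod 2 = 0+0+0+0+0+1+0+0+0+1+0+0+0+0+1 mod 2 = 1
  s[2] = (000111100001111)·(000011000100001) mod 2 = 0+0+0+0+1+1+0+0+0+0+0+0+0+0+1 mod 2 = 1
  s[3] = (000000011111111)·(000011000100001) mod 2 = 0+0+0+0+0+0+0+0+0+1+0+0+0+0+1 mod 2 = 0
Syndrome = 0110
Column 6 of H equals this syndrome → error at bit 6 (1-indexed).
Flip bit 6: 000011000100001 → 000010000100001
Extract data bits at positions {3,5,6,7,9,10,11,12,13,14,15}: 01000100001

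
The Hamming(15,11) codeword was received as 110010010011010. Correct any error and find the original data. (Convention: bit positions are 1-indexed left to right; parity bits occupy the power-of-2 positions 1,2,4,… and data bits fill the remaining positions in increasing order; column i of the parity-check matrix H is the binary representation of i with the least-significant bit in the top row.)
Syndrome s = H · r^T (mod 2), r = 110010010011010:
  s[0] = (101010101010101)·(110010010011010) mod 2 = 1+0+0+0+1+0+0+0+0+0+1+0+0+0+0 mod 2 = 1
  s[1] = (011001100110011)·(110010010011010) mod 2 = 0+1+0+0+0+0+0+0+0+0+1+0+0+1+0 mod 2 = 1
  s[2] = (000111100001111)·(110010010011010) mod 2 = 0+0+0+0+1+0+0+0+0+0+0+1+0+1+0 mod 2 = 1
  s[3] = (000000011111111)·(110010010011010) mod 2 = 0+0+0+0+0+0+0+1+0+0+1+1+0+1+0 mod 2 = 0
Syndrome = 1110
Column 7 of H equals this syndrome → error at bit 7 (1-indexed).
Flip bit 7: 110010010011010 → 110010110011010
Extract data bits at positions {3,5,6,7,9,10,11,12,13,14,15}: 01010011010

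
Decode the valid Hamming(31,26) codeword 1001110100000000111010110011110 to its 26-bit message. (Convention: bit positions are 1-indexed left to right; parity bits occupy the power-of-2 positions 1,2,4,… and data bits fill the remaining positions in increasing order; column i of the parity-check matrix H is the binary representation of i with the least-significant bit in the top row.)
Parity bits occupy power-of-2 positions; data bits are at positions {3,5,6,7,9,10,11,12,13,14,15,17,18,19,20,21,22,23,24,25,26,27,28,29,30,31} (1-indexed).
Extract: c[3]=0 c[5]=1 c[6]=1 c[7]=0 c[9]=0 c[10]=0 c[11]=0 c[12]=0 c[13]=0 c[14]=0 c[15]=0 c[17]=1 c[18]=1 c[19]=1 c[20]=0 c[21]=1 c[22]=0 c[23]=1 c[24]=1 c[25]=0 c[26]=0 c[27]=1 c[28]=1 c[29]=1 c[30]=1 c[31]=0
Data = 01100000000111010110011110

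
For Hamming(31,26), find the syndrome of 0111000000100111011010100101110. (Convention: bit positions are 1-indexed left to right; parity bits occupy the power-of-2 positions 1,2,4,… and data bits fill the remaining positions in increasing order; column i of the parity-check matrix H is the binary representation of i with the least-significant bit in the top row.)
Syndrome s = H · r^T (mod 2), r = 0111000000100111011010100101110:
  s[0] = (1010101010101010101010101010101)·(0111000000100111011010100101110) mod 2 = 0+0+1+0+0+0+0+0+0+0+1+0+0+0+1+0+0+0+1+0+1+0+1+0+0+0+0+0+1+0+0 mod 2 = 1
  s[1] = (0110011001100110011001100110011)·(0111000000100111011010100101110) mod 2 = 0+1+1+0+0+0+0+0+0+0+1+0+0+1+1+0+0+1+1+0+0+0+1+0+0+1+0+0+0+1+0 mod 2 = 0
  s[2] = (0001111000011110000111100001111)·(0111000000100111011010100101110) mod 2 = 0+0+0+1+0+0+0+0+0+0+0+0+0+1+1+0+0+0+0+0+1+0+1+0+0+0+0+1+1+1+0 mod 2 = 0
  s[3] = (0000000111111110000000011111111)·(0111000000100111011010100101110) mod 2 = 0+0+0+0+0+0+0+0+0+0+1+0+0+1+1+0+0+0+0+0+0+0+0+0+0+1+0+1+1+1+0 mod 2 = 1
  s[4] = (0000000000000001111111111111111)·(0111000000100111011010100101110) mod 2 = 0+0+0+0+0+0+0+0+0+0+0+0+0+0+0+1+0+1+1+0+1+0+1+0+0+1+0+1+1+1+0 mod 2 = 1
Syndrome = 10011
Non-zero syndrome: error at position 25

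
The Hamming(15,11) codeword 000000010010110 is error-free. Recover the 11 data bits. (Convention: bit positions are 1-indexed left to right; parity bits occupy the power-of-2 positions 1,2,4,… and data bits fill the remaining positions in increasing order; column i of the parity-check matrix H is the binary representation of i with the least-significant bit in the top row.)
Parity bits occupy power-of-2 positions; data bits are at positions {3,5,6,7,9,10,11,12,13,14,15} (1-indexed).
Extract: c[3]=0 c[5]=0 c[6]=0 c[7]=0 c[9]=0 c[10]=0 c[11]=1 c[12]=0 c[13]=1 c[14]=1 c[15]=0
Data = 00000010110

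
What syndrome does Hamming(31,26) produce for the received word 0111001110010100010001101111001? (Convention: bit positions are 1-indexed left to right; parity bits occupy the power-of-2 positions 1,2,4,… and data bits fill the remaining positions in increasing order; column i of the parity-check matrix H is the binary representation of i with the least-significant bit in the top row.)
Syndrome s = H · r^T (mod 2), r = 0111001110010100010001101111001:
  s[0] = (1010101010101010101010101010101)·(0111001110010100010001101111001) mod 2 = 0+0+1+0+0+0+1+0+1+0+0+0+0+0+0+0+0+0+0+0+0+0+1+0+1+0+1+0+0+0+1 mod 2 = 1
  s[1] = (0110011001100110011001100110011)·(0111001110010100010001101111001) mod 2 = 0+1+1+0+0+0+1+0+0+0+0+0+0+1+0+0+0+1+0+0+0+1+1+0+0+1+1+0+0+0+1 mod 2 = 0
  s[2] = (0001111000011110000111100001111)·(0111001110010100010001101111001) mod 2 = 0+0+0+1+0+0+1+0+0+0+0+1+0+1+0+0+0+0+0+0+0+1+1+0+0+0+0+1+0+0+1 mod 2 = 0
  s[3] = (0000000111111110000000011111111)·(0111001110010100010001101111001) mod 2 = 0+0+0+0+0+0+0+1+1+0+0+1+0+1+0+0+0+0+0+0+0+0+0+0+1+1+1+1+0+0+1 mod 2 = 1
  s[4] = (0000000000000001111111111111111)·(0111001110010100010001101111001) mod 2 = 0+0+0+0+0+0+0+0+0+0+0+0+0+0+0+0+0+1+0+0+0+1+1+0+1+1+1+1+0+0+1 mod 2 = 0
Syndrome = 10010
Non-zero syndrome: error at position 9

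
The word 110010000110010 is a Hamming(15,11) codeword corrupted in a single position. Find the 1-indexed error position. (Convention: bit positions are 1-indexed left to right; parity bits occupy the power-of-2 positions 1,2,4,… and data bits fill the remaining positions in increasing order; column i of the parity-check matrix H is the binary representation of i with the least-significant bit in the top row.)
Syndrome s = H · r^T (mod 2), r = 110010000110010:
  s[0] = (101010101010101)·(110010000110010) mod 2 = 1+0+0+0+1+0+0+0+0+0+1+0+0+0+0 mod 2 = 1
  s[1] = (011001100110011)·(110010000110010) mod 2 = 0+1+0+0+0+0+0+0+0+1+1+0+0+1+0 mod 2 = 0
  s[2] = (000111100001111)·(110010000110010) mod 2 = 0+0+0+0+1+0+0+0+0+0+0+0+0+1+0 mod 2 = 0
  s[3] = (000000011111111)·(110010000110010) mod 2 = 0+0+0+0+0+0+0+0+0+1+1+0+0+1+0 mod 2 = 1
Syndrome = 1001
Column i of H is the binary representation of i, so the syndrome is the binary index of the flipped bit.
Read s = 1001 with s[0] as LSB: 1·2^0 + 0·2^1 + 0·2^2 + 1·2^3 = 9.
Error is at bit position 9.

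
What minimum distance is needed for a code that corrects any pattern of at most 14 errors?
Correcting t errors requires d_min ≥ 2t + 1 = 2·14 + 1 = 29.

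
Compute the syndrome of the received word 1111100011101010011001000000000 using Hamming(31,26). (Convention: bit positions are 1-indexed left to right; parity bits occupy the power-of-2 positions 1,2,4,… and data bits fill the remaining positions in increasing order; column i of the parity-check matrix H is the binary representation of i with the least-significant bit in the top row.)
Syndrome s = H · r^T (mod 2), r = 1111100011101010011001000000000:
  s[0] = (1010101010101010101010101010101)·(1111100011101010011001000000000) mod 2 = 1+0+1+0+1+0+0+0+1+0+1+0+1+0+1+0+0+0+1+0+0+0+0+0+0+0+0+0+0+0+0 mod 2 = 0
  s[1] = (0110011001100110011001100110011)·(1111100011101010011001000000000) mod 2 = 0+1+1+0+0+0+0+0+0+1+1+0+0+0+1+0+0+1+1+0+0+1+0+0+0+0+0+0+0+0+0 mod 2 = 0
  s[2] = (0001111000011110000111100001111)·(1111100011101010011001000000000) mod 2 = 0+0+0+1+1+0+0+0+0+0+0+0+1+0+1+0+0+0+0+0+0+1+0+0+0+0+0+0+0+0+0 mod 2 = 1
  s[3] = (0000000111111110000000011111111)·(1111100011101010011001000000000) mod 2 = 0+0+0+0+0+0+0+0+1+1+1+0+1+0+1+0+0+0+0+0+0+0+0+0+0+0+0+0+0+0+0 mod 2 = 1
  s[4] = (0000000000000001111111111111111)·(1111100011101010011001000000000) mod 2 = 0+0+0+0+0+0+0+0+0+0+0+0+0+0+0+0+0+1+1+0+0+1+0+0+0+0+0+0+0+0+0 mod 2 = 1
Syndrome = 00111
Non-zero syndrome: error at position 28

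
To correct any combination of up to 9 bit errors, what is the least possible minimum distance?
Correcting t errors requires d_min ≥ 2t + 1 = 2·9 + 1 = 19.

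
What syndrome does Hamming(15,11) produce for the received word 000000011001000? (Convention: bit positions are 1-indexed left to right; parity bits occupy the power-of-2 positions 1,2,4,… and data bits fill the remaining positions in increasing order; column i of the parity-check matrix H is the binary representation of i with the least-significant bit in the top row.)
Syndrome s = H · r^T (mod 2), r = 000000011001000:
  s[0] = (101010101010101)·(000000011001000) mod 2 = 0+0+0+0+0+0+0+0+1+0+0+0+0+0+0 mod 2 = 1
  s[1] = (011001100110011)·(000000011001000) mod 2 = 0+0+0+0+0+0+0+0+0+0+0+0+0+0+0 mod 2 = 0
  s[2] = (000111100001111)·(000000011001000) mod 2 = 0+0+0+0+0+0+0+0+0+0+0+1+0+0+0 mod 2 = 1
  s[3] = (000000011111111)·(000000011001000) mod 2 = 0+0+0+0+0+0+0+1+1+0+0+1+0+0+0 mod 2 = 1
Syndrome = 1011
Non-zero syndrome: error at position 13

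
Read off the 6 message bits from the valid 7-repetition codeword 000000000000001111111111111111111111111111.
Split into 7-bit blocks: 0000000 0000000 1111111 1111111 1111111 1111111
Data = 001111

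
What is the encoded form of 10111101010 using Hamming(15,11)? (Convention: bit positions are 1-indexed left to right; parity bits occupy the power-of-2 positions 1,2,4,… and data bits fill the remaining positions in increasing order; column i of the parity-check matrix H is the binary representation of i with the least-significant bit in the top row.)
Codeword c = d · G (mod 2), d = 10111101010:
  c[0] = d·G[:,0] = (10111101010)·(11011010101) mod 2 = 1+0+0+1+1+0+0+0+0+0+0 mod 2 = 1
  c[1] = d·G[:,1] = (10111101010)·(10110110011) mod 2 = 1+0+1+1+0+1+0+0+0+1+0 mod 2 = 1
  c[2] = d·G[:,2] = (10111101010)·(10000000000) mod 2 = 1+0+0+0+0+0+0+0+0+0+0 mod 2 = 1
  c[3] = d·G[:,3] = (10111101010)·(01110001111) mod 2 = 0+0+1+1+0+0+0+1+0+1+0 mod 2 = 0
  c[4] = d·G[:,4] = (10111101010)·(01000000000) mod 2 = 0+0+0+0+0+0+0+0+0+0+0 mod 2 = 0
  c[5] = d·G[:,5] = (10111101010)·(00100000000) mod 2 = 0+0+1+0+0+0+0+0+0+0+0 mod 2 = 1
  c[6] = d·G[:,6] = (10111101010)·(00010000000) mod 2 = 0+0+0+1+0+0+0+0+0+0+0 mod 2 = 1
  c[7] = d·G[:,7] = (10111101010)·(00001111111) mod 2 = 0+0+0+0+1+1+0+1+0+1+0 mod 2 = 0
  c[8] = d·G[:,8] = (10111101010)·(00001000000) mod 2 = 0+0+0+0+1+0+0+0+0+0+0 mod 2 = 1
  c[9] = d·G[:,9] = (10111101010)·(00000100000) mod 2 = 0+0+0+0+0+1+0+0+0+0+0 mod 2 = 1
  c[10] = d·G[:,10] = (10111101010)·(00000010000) mod 2 = 0+0+0+0+0+0+0+0+0+0+0 mod 2 = 0
  c[11] = d·G[:,11] = (10111101010)·(00000001000) mod 2 = 0+0+0+0+0+0+0+1+0+0+0 mod 2 = 1
  c[12] = d·G[:,12] = (10111101010)·(00000000100) mod 2 = 0+0+0+0+0+0+0+0+0+0+0 mod 2 = 0
  c[13] = d·G[:,13] = (10111101010)·(00000000010) mod 2 = 0+0+0+0+0+0+0+0+0+1+0 mod 2 = 1
  c[14] = d·G[:,14] = (10111101010)·(00000000001) mod 2 = 0+0+0+0+0+0+0+0+0+0+0 mod 2 = 0
Codeword = 111001101101010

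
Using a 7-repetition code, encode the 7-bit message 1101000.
Repeat each bit 7× and concatenate:
1→1111111  1→1111111  0→0000000  1→1111111  0→0000000  0→0000000  0→0000000
Codeword = 1111111111111100000001111111000000000000000000000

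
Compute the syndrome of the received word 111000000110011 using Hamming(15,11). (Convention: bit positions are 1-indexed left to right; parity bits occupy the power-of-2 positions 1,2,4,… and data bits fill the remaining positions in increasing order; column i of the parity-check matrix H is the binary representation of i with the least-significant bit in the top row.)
Syndrome s = H · r^T (mod 2), r = 111000000110011:
  s[0] = (101010101010101)·(111000000110011) mod 2 = 1+0+1+0+0+0+0+0+0+0+1+0+0+0+1 mod 2 = 0
  s[1] = (011001100110011)·(111000000110011) mod 2 = 0+1+1+0+0+0+0+0+0+1+1+0+0+1+1 mod 2 = 0
  s[2] = (000111100001111)·(111000000110011) mod 2 = 0+0+0+0+0+0+0+0+0+0+0+0+0+1+1 mod 2 = 0
  s[3] = (000000011111111)·(111000000110011) mod 2 = 0+0+0+0+0+0+0+0+0+1+1+0+0+1+1 mod 2 = 0
Syndrome = 0000
s = 0: no error detected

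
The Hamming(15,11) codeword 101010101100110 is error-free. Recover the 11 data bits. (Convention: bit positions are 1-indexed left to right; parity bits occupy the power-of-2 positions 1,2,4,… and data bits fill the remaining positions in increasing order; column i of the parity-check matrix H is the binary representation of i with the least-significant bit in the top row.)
Parity bits occupy power-of-2 positions; data bits are at positions {3,5,6,7,9,10,11,12,13,14,15} (1-indexed).
Extract: c[3]=1 c[5]=1 c[6]=0 c[7]=1 c[9]=1 c[10]=1 c[11]=0 c[12]=0 c[13]=1 c[14]=1 c[15]=0
Data = 11011100110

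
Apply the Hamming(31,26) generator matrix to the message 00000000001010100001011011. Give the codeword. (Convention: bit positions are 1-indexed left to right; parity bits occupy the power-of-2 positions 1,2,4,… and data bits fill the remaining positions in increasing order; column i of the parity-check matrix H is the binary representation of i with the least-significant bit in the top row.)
Codeword c = d · G (mod 2), d = 00000000001010100001011011:
  c[0] = d·G[:,0] = (00000000001010100001011011)·(11011010101101010101010101) mod 2 = 0+0+0+0+0+0+0+0+0+0+1+0+0+0+0+0+0+0+0+1+0+1+0+0+0+1 mod 2 = 0
  c[1] = d·G[:,1] = (00000000001010100001011011)·(10110110011011001100110011) mod 2 = 0+0+0+0+0+0+0+0+0+0+1+0+1+0+0+0+0+0+0+0+0+1+0+0+1+1 mod 2 = 1
  c[2] = d·G[:,2] = (00000000001010100001011011)·(10000000000000000000000000) mod 2 = 0+0+0+0+0+0+0+0+0+0+0+0+0+0+0+0+0+0+0+0+0+0+0+0+0+0 mod 2 = 0
  c[3] = d·G[:,3] = (00000000001010100001011011)·(01110001111000111100001111) mod 2 = 0+0+0+0+0+0+0+0+0+0+1+0+0+0+1+0+0+0+0+0+0+0+1+0+1+1 mod 2 = 1
  c[4] = d·G[:,4] = (00000000001010100001011011)·(01000000000000000000000000) mod 2 = 0+0+0+0+0+0+0+0+0+0+0+0+0+0+0+0+0+0+0+0+0+0+0+0+0+0 mod 2 = 0
  c[5] = d·G[:,5] = (00000000001010100001011011)·(00100000000000000000000000) mod 2 = 0+0+0+0+0+0+0+0+0+0+0+0+0+0+0+0+0+0+0+0+0+0+0+0+0+0 mod 2 = 0
  c[6] = d·G[:,6] = (00000000001010100001011011)·(00010000000000000000000000) mod 2 = 0+0+0+0+0+0+0+0+0+0+0+0+0+0+0+0+0+0+0+0+0+0+0+0+0+0 mod 2 = 0
  c[7] = d·G[:,7] = (00000000001010100001011011)·(00001111111000000011111111) mod 2 = 0+0+0+0+0+0+0+0+0+0+1+0+0+0+0+0+0+0+0+1+0+1+1+0+1+1 mod 2 = 0
  c[8] = d·G[:,8] = (00000000001010100001011011)·(00001000000000000000000000) mod 2 = 0+0+0+0+0+0+0+0+0+0+0+0+0+0+0+0+0+0+0+0+0+0+0+0+0+0 mod 2 = 0
  c[9] = d·G[:,9] = (00000000001010100001011011)·(00000100000000000000000000) mod 2 = 0+0+0+0+0+0+0+0+0+0+0+0+0+0+0+0+0+0+0+0+0+0+0+0+0+0 mod 2 = 0
  c[10] = d·G[:,10] = (00000000001010100001011011)·(00000010000000000000000000) mod 2 = 0+0+0+0+0+0+0+0+0+0+0+0+0+0+0+0+0+0+0+0+0+0+0+0+0+0 mod 2 = 0
  c[11] = d·G[:,11] = (00000000001010100001011011)·(00000001000000000000000000) mod 2 = 0+0+0+0+0+0+0+0+0+0+0+0+0+0+0+0+0+0+0+0+0+0+0+0+0+0 mod 2 = 0
  c[12] = d·G[:,12] = (00000000001010100001011011)·(00000000100000000000000000) mod 2 = 0+0+0+0+0+0+0+0+0+0+0+0+0+0+0+0+0+0+0+0+0+0+0+0+0+0 mod 2 = 0
  c[13] = d·G[:,13] = (00000000001010100001011011)·(00000000010000000000000000) mod 2 = 0+0+0+0+0+0+0+0+0+0+0+0+0+0+0+0+0+0+0+0+0+0+0+0+0+0 mod 2 = 0
  c[14] = d·G[:,14] = (00000000001010100001011011)·(00000000001000000000000000) mod 2 = 0+0+0+0+0+0+0+0+0+0+1+0+0+0+0+0+0+0+0+0+0+0+0+0+0+0 mod 2 = 1
  c[15] = d·G[:,15] = (00000000001010100001011011)·(00000000000111111111111111) mod 2 = 0+0+0+0+0+0+0+0+0+0+0+0+1+0+1+0+0+0+0+1+0+1+1+0+1+1 mod 2 = 1
  c[16] = d·G[:,16] = (00000000001010100001011011)·(00000000000100000000000000) mod 2 = 0+0+0+0+0+0+0+0+0+0+0+0+0+0+0+0+0+0+0+0+0+0+0+0+0+0 mod 2 = 0
  c[17] = d·G[:,17] = (00000000001010100001011011)·(00000000000010000000000000) mod 2 = 0+0+0+0+0+0+0+0+0+0+0+0+1+0+0+0+0+0+0+0+0+0+0+0+0+0 mod 2 = 1
  c[18] = d·G[:,18] = (00000000001010100001011011)·(00000000000001000000000000) mod 2 = 0+0+0+0+0+0+0+0+0+0+0+0+0+0+0+0+0+0+0+0+0+0+0+0+0+0 mod 2 = 0
  c[19] = d·G[:,19] = (00000000001010100001011011)·(00000000000000100000000000) mod 2 = 0+0+0+0+0+0+0+0+0+0+0+0+0+0+1+0+0+0+0+0+0+0+0+0+0+0 mod 2 = 1
  c[20] = d·G[:,20] = (00000000001010100001011011)·(00000000000000010000000000) mod 2 = 0+0+0+0+0+0+0+0+0+0+0+0+0+0+0+0+0+0+0+0+0+0+0+0+0+0 mod 2 = 0
  c[21] = d·G[:,21] = (00000000001010100001011011)·(00000000000000001000000000) mod 2 = 0+0+0+0+0+0+0+0+0+0+0+0+0+0+0+0+0+0+0+0+0+0+0+0+0+0 mod 2 = 0
  c[22] = d·G[:,22] = (00000000001010100001011011)·(00000000000000000100000000) mod 2 = 0+0+0+0+0+0+0+0+0+0+0+0+0+0+0+0+0+0+0+0+0+0+0+0+0+0 mod 2 = 0
  c[23] = d·G[:,23] = (00000000001010100001011011)·(00000000000000000010000000) mod 2 = 0+0+0+0+0+0+0+0+0+0+0+0+0+0+0+0+0+0+0+0+0+0+0+0+0+0 mod 2 = 0
  c[24] = d·G[:,24] = (00000000001010100001011011)·(00000000000000000001000000) mod 2 = 0+0+0+0+0+0+0+0+0+0+0+0+0+0+0+0+0+0+0+1+0+0+0+0+0+0 mod 2 = 1
  c[25] = d·G[:,25] = (00000000001010100001011011)·(00000000000000000000100000) mod 2 = 0+0+0+0+0+0+0+0+0+0+0+0+0+0+0+0+0+0+0+0+0+0+0+0+0+0 mod 2 = 0
  c[26] = d·G[:,26] = (00000000001010100001011011)·(00000000000000000000010000) mod 2 = 0+0+0+0+0+0+0+0+0+0+0+0+0+0+0+0+0+0+0+0+0+1+0+0+0+0 mod 2 = 1
  c[27] = d·G[:,27] = (00000000001010100001011011)·(00000000000000000000001000) mod 2 = 0+0+0+0+0+0+0+0+0+0+0+0+0+0+0+0+0+0+0+0+0+0+1+0+0+0 mod 2 = 1
  c[28] = d·G[:,28] = (00000000001010100001011011)·(00000000000000000000000100) mod 2 = 0+0+0+0+0+0+0+0+0+0+0+0+0+0+0+0+0+0+0+0+0+0+0+0+0+0 mod 2 = 0
  c[29] = d·G[:,29] = (00000000001010100001011011)·(00000000000000000000000010) mod 2 = 0+0+0+0+0+0+0+0+0+0+0+0+0+0+0+0+0+0+0+0+0+0+0+0+1+0 mod 2 = 1
  c[30] = d·G[:,30] = (00000000001010100001011011)·(00000000000000000000000001) mod 2 = 0+0+0+0+0+0+0+0+0+0+0+0+0+0+0+0+0+0+0+0+0+0+0+0+0+1 mod 2 = 1
Codeword = 0101000000000011010100001011011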